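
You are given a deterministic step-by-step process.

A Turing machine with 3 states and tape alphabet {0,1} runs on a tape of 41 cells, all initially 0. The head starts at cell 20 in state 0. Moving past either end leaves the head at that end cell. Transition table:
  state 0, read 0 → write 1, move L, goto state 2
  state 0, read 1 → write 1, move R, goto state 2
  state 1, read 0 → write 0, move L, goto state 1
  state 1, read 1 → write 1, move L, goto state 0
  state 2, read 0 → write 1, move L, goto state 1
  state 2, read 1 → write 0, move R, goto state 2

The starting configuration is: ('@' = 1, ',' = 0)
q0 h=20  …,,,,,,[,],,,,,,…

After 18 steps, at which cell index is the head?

k=0  q0 h=20  …,,,,,,[,],,,,,,…
k=1  q2 h=19  …,,,,,,[,]@,,,,,…
k=2  q1 h=18  …,,,,,,[,]@@,,,,…
k=3  q1 h=17  …,,,,,,[,],@@,,,…
k=4  q1 h=16  …,,,,,,[,],,@@,,…
k=5  q1 h=15  …,,,,,,[,],,,@@,…
k=6  q1 h=14  …,,,,,,[,],,,,@@…
k=7  q1 h=13  …,,,,,,[,],,,,,@…
k=8  q1 h=12  …,,,,,,[,],,,,,,…
k=9  q1 h=11  …,,,,,,[,],,,,,,…
k=10  q1 h=10  …,,,,,,[,],,,,,,…
k=11  q1 h= 9  …,,,,,,[,],,,,,,…
k=12  q1 h= 8  …,,,,,,[,],,,,,,…
k=13  q1 h= 7  …,,,,,,[,],,,,,,…
k=14  q1 h= 6  |,,,,,,[,],,,,,,…
k=15  q1 h= 5  |,,,,,[,],,,,,,…
k=16  q1 h= 4  |,,,,[,],,,,,,…
k=17  q1 h= 3  |,,,[,],,,,,,…
k=18  q1 h= 2  |,,[,],,,,,,…

2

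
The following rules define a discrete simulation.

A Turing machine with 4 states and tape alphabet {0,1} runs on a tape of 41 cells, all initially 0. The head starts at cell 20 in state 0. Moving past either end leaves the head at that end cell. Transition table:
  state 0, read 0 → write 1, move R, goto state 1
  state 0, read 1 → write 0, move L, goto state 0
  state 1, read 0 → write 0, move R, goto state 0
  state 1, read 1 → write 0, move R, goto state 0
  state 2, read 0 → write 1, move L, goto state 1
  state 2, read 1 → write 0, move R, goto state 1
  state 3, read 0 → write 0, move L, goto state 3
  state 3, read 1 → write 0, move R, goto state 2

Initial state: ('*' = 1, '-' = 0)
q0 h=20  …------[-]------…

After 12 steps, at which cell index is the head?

32

[0] q0 h=20  …------[-]------…
[1] q1 h=21  …-----*[-]------…
[2] q0 h=22  …----*-[-]------…
[3] q1 h=23  …---*-*[-]------…
[4] q0 h=24  …--*-*-[-]------…
[5] q1 h=25  …-*-*-*[-]------…
[6] q0 h=26  …*-*-*-[-]------…
[7] q1 h=27  …-*-*-*[-]------…
[8] q0 h=28  …*-*-*-[-]------…
[9] q1 h=29  …-*-*-*[-]------…
[10] q0 h=30  …*-*-*-[-]------…
[11] q1 h=31  …-*-*-*[-]------…
[12] q0 h=32  …*-*-*-[-]------…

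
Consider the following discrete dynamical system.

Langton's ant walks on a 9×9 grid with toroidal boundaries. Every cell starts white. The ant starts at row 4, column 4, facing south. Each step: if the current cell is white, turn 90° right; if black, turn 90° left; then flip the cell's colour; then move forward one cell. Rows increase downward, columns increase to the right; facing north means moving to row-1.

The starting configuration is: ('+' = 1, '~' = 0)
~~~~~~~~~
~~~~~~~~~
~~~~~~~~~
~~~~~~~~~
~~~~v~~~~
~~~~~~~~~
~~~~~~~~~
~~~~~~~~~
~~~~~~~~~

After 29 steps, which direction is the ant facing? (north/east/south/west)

t=0: ~~~~~~~~~
~~~~~~~~~
~~~~~~~~~
~~~~~~~~~
~~~~v~~~~
~~~~~~~~~
~~~~~~~~~
~~~~~~~~~
~~~~~~~~~
t=1: ~~~~~~~~~
~~~~~~~~~
~~~~~~~~~
~~~~~~~~~
~~~<+~~~~
~~~~~~~~~
~~~~~~~~~
~~~~~~~~~
~~~~~~~~~
t=2: ~~~~~~~~~
~~~~~~~~~
~~~~~~~~~
~~~^~~~~~
~~~++~~~~
~~~~~~~~~
~~~~~~~~~
~~~~~~~~~
~~~~~~~~~
t=3: ~~~~~~~~~
~~~~~~~~~
~~~~~~~~~
~~~+>~~~~
~~~++~~~~
~~~~~~~~~
~~~~~~~~~
~~~~~~~~~
~~~~~~~~~
t=4: ~~~~~~~~~
~~~~~~~~~
~~~~~~~~~
~~~++~~~~
~~~+v~~~~
~~~~~~~~~
~~~~~~~~~
~~~~~~~~~
~~~~~~~~~
t=5: ~~~~~~~~~
~~~~~~~~~
~~~~~~~~~
~~~++~~~~
~~~+~>~~~
~~~~~~~~~
~~~~~~~~~
~~~~~~~~~
~~~~~~~~~
t=6: ~~~~~~~~~
~~~~~~~~~
~~~~~~~~~
~~~++~~~~
~~~+~+~~~
~~~~~v~~~
~~~~~~~~~
~~~~~~~~~
~~~~~~~~~
t=7: ~~~~~~~~~
~~~~~~~~~
~~~~~~~~~
~~~++~~~~
~~~+~+~~~
~~~~<+~~~
~~~~~~~~~
~~~~~~~~~
~~~~~~~~~
t=8: ~~~~~~~~~
~~~~~~~~~
~~~~~~~~~
~~~++~~~~
~~~+^+~~~
~~~~++~~~
~~~~~~~~~
~~~~~~~~~
~~~~~~~~~
t=9: ~~~~~~~~~
~~~~~~~~~
~~~~~~~~~
~~~++~~~~
~~~++>~~~
~~~~++~~~
~~~~~~~~~
~~~~~~~~~
~~~~~~~~~
t=10: ~~~~~~~~~
~~~~~~~~~
~~~~~~~~~
~~~++^~~~
~~~++~~~~
~~~~++~~~
~~~~~~~~~
~~~~~~~~~
~~~~~~~~~
t=11: ~~~~~~~~~
~~~~~~~~~
~~~~~~~~~
~~~+++>~~
~~~++~~~~
~~~~++~~~
~~~~~~~~~
~~~~~~~~~
~~~~~~~~~
t=12: ~~~~~~~~~
~~~~~~~~~
~~~~~~~~~
~~~++++~~
~~~++~v~~
~~~~++~~~
~~~~~~~~~
~~~~~~~~~
~~~~~~~~~
t=13: ~~~~~~~~~
~~~~~~~~~
~~~~~~~~~
~~~++++~~
~~~++<+~~
~~~~++~~~
~~~~~~~~~
~~~~~~~~~
~~~~~~~~~
t=14: ~~~~~~~~~
~~~~~~~~~
~~~~~~~~~
~~~++^+~~
~~~++++~~
~~~~++~~~
~~~~~~~~~
~~~~~~~~~
~~~~~~~~~
t=15: ~~~~~~~~~
~~~~~~~~~
~~~~~~~~~
~~~+<~+~~
~~~++++~~
~~~~++~~~
~~~~~~~~~
~~~~~~~~~
~~~~~~~~~
t=16: ~~~~~~~~~
~~~~~~~~~
~~~~~~~~~
~~~+~~+~~
~~~+v++~~
~~~~++~~~
~~~~~~~~~
~~~~~~~~~
~~~~~~~~~
t=17: ~~~~~~~~~
~~~~~~~~~
~~~~~~~~~
~~~+~~+~~
~~~+~>+~~
~~~~++~~~
~~~~~~~~~
~~~~~~~~~
~~~~~~~~~
t=18: ~~~~~~~~~
~~~~~~~~~
~~~~~~~~~
~~~+~^+~~
~~~+~~+~~
~~~~++~~~
~~~~~~~~~
~~~~~~~~~
~~~~~~~~~
t=19: ~~~~~~~~~
~~~~~~~~~
~~~~~~~~~
~~~+~+>~~
~~~+~~+~~
~~~~++~~~
~~~~~~~~~
~~~~~~~~~
~~~~~~~~~
t=20: ~~~~~~~~~
~~~~~~~~~
~~~~~~^~~
~~~+~+~~~
~~~+~~+~~
~~~~++~~~
~~~~~~~~~
~~~~~~~~~
~~~~~~~~~
t=21: ~~~~~~~~~
~~~~~~~~~
~~~~~~+>~
~~~+~+~~~
~~~+~~+~~
~~~~++~~~
~~~~~~~~~
~~~~~~~~~
~~~~~~~~~
t=22: ~~~~~~~~~
~~~~~~~~~
~~~~~~++~
~~~+~+~v~
~~~+~~+~~
~~~~++~~~
~~~~~~~~~
~~~~~~~~~
~~~~~~~~~
t=23: ~~~~~~~~~
~~~~~~~~~
~~~~~~++~
~~~+~+<+~
~~~+~~+~~
~~~~++~~~
~~~~~~~~~
~~~~~~~~~
~~~~~~~~~
t=24: ~~~~~~~~~
~~~~~~~~~
~~~~~~^+~
~~~+~+++~
~~~+~~+~~
~~~~++~~~
~~~~~~~~~
~~~~~~~~~
~~~~~~~~~
t=25: ~~~~~~~~~
~~~~~~~~~
~~~~~<~+~
~~~+~+++~
~~~+~~+~~
~~~~++~~~
~~~~~~~~~
~~~~~~~~~
~~~~~~~~~
t=26: ~~~~~~~~~
~~~~~^~~~
~~~~~+~+~
~~~+~+++~
~~~+~~+~~
~~~~++~~~
~~~~~~~~~
~~~~~~~~~
~~~~~~~~~
t=27: ~~~~~~~~~
~~~~~+>~~
~~~~~+~+~
~~~+~+++~
~~~+~~+~~
~~~~++~~~
~~~~~~~~~
~~~~~~~~~
~~~~~~~~~
t=28: ~~~~~~~~~
~~~~~++~~
~~~~~+v+~
~~~+~+++~
~~~+~~+~~
~~~~++~~~
~~~~~~~~~
~~~~~~~~~
~~~~~~~~~
t=29: ~~~~~~~~~
~~~~~++~~
~~~~~<++~
~~~+~+++~
~~~+~~+~~
~~~~++~~~
~~~~~~~~~
~~~~~~~~~
~~~~~~~~~

west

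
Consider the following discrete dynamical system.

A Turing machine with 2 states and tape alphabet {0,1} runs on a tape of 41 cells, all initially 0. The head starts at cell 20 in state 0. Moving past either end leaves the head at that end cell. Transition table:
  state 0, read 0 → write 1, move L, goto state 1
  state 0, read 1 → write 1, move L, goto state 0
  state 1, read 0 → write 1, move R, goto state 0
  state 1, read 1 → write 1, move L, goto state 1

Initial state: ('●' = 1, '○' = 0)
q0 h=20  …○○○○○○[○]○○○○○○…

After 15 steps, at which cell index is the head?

k=0  q0 h=20  …○○○○○○[○]○○○○○○…
k=1  q1 h=19  …○○○○○○[○]●○○○○○…
k=2  q0 h=20  …○○○○○●[●]○○○○○○…
k=3  q0 h=19  …○○○○○○[●]●○○○○○…
k=4  q0 h=18  …○○○○○○[○]●●○○○○…
k=5  q1 h=17  …○○○○○○[○]●●●○○○…
k=6  q0 h=18  …○○○○○●[●]●●○○○○…
k=7  q0 h=17  …○○○○○○[●]●●●○○○…
k=8  q0 h=16  …○○○○○○[○]●●●●○○…
k=9  q1 h=15  …○○○○○○[○]●●●●●○…
k=10  q0 h=16  …○○○○○●[●]●●●●○○…
k=11  q0 h=15  …○○○○○○[●]●●●●●○…
k=12  q0 h=14  …○○○○○○[○]●●●●●●…
k=13  q1 h=13  …○○○○○○[○]●●●●●●…
k=14  q0 h=14  …○○○○○●[●]●●●●●●…
k=15  q0 h=13  …○○○○○○[●]●●●●●●…

13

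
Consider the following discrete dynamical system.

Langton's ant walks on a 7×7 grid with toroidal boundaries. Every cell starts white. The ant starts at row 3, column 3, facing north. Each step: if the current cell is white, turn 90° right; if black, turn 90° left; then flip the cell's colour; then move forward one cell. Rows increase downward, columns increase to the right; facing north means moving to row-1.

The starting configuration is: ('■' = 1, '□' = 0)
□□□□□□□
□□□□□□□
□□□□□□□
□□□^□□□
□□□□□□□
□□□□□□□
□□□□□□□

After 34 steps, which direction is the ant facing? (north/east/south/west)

0) □□□□□□□
□□□□□□□
□□□□□□□
□□□^□□□
□□□□□□□
□□□□□□□
□□□□□□□
1) □□□□□□□
□□□□□□□
□□□□□□□
□□□■>□□
□□□□□□□
□□□□□□□
□□□□□□□
2) □□□□□□□
□□□□□□□
□□□□□□□
□□□■■□□
□□□□v□□
□□□□□□□
□□□□□□□
3) □□□□□□□
□□□□□□□
□□□□□□□
□□□■■□□
□□□<■□□
□□□□□□□
□□□□□□□
4) □□□□□□□
□□□□□□□
□□□□□□□
□□□^■□□
□□□■■□□
□□□□□□□
□□□□□□□
5) □□□□□□□
□□□□□□□
□□□□□□□
□□<□■□□
□□□■■□□
□□□□□□□
□□□□□□□
6) □□□□□□□
□□□□□□□
□□^□□□□
□□■□■□□
□□□■■□□
□□□□□□□
□□□□□□□
7) □□□□□□□
□□□□□□□
□□■>□□□
□□■□■□□
□□□■■□□
□□□□□□□
□□□□□□□
8) □□□□□□□
□□□□□□□
□□■■□□□
□□■v■□□
□□□■■□□
□□□□□□□
□□□□□□□
9) □□□□□□□
□□□□□□□
□□■■□□□
□□<■■□□
□□□■■□□
□□□□□□□
□□□□□□□
10) □□□□□□□
□□□□□□□
□□■■□□□
□□□■■□□
□□v■■□□
□□□□□□□
□□□□□□□
11) □□□□□□□
□□□□□□□
□□■■□□□
□□□■■□□
□<■■■□□
□□□□□□□
□□□□□□□
12) □□□□□□□
□□□□□□□
□□■■□□□
□^□■■□□
□■■■■□□
□□□□□□□
□□□□□□□
13) □□□□□□□
□□□□□□□
□□■■□□□
□■>■■□□
□■■■■□□
□□□□□□□
□□□□□□□
14) □□□□□□□
□□□□□□□
□□■■□□□
□■■■■□□
□■v■■□□
□□□□□□□
□□□□□□□
15) □□□□□□□
□□□□□□□
□□■■□□□
□■■■■□□
□■□>■□□
□□□□□□□
□□□□□□□
16) □□□□□□□
□□□□□□□
□□■■□□□
□■■^■□□
□■□□■□□
□□□□□□□
□□□□□□□
17) □□□□□□□
□□□□□□□
□□■■□□□
□■<□■□□
□■□□■□□
□□□□□□□
□□□□□□□
18) □□□□□□□
□□□□□□□
□□■■□□□
□■□□■□□
□■v□■□□
□□□□□□□
□□□□□□□
19) □□□□□□□
□□□□□□□
□□■■□□□
□■□□■□□
□<■□■□□
□□□□□□□
□□□□□□□
20) □□□□□□□
□□□□□□□
□□■■□□□
□■□□■□□
□□■□■□□
□v□□□□□
□□□□□□□
21) □□□□□□□
□□□□□□□
□□■■□□□
□■□□■□□
□□■□■□□
<■□□□□□
□□□□□□□
22) □□□□□□□
□□□□□□□
□□■■□□□
□■□□■□□
^□■□■□□
■■□□□□□
□□□□□□□
23) □□□□□□□
□□□□□□□
□□■■□□□
□■□□■□□
■>■□■□□
■■□□□□□
□□□□□□□
24) □□□□□□□
□□□□□□□
□□■■□□□
□■□□■□□
■■■□■□□
■v□□□□□
□□□□□□□
25) □□□□□□□
□□□□□□□
□□■■□□□
□■□□■□□
■■■□■□□
■□>□□□□
□□□□□□□
26) □□□□□□□
□□□□□□□
□□■■□□□
□■□□■□□
■■■□■□□
■□■□□□□
□□v□□□□
27) □□□□□□□
□□□□□□□
□□■■□□□
□■□□■□□
■■■□■□□
■□■□□□□
□<■□□□□
28) □□□□□□□
□□□□□□□
□□■■□□□
□■□□■□□
■■■□■□□
■^■□□□□
□■■□□□□
29) □□□□□□□
□□□□□□□
□□■■□□□
□■□□■□□
■■■□■□□
■■>□□□□
□■■□□□□
30) □□□□□□□
□□□□□□□
□□■■□□□
□■□□■□□
■■^□■□□
■■□□□□□
□■■□□□□
31) □□□□□□□
□□□□□□□
□□■■□□□
□■□□■□□
■<□□■□□
■■□□□□□
□■■□□□□
32) □□□□□□□
□□□□□□□
□□■■□□□
□■□□■□□
■□□□■□□
■v□□□□□
□■■□□□□
33) □□□□□□□
□□□□□□□
□□■■□□□
□■□□■□□
■□□□■□□
■□>□□□□
□■■□□□□
34) □□□□□□□
□□□□□□□
□□■■□□□
□■□□■□□
■□□□■□□
■□■□□□□
□■v□□□□

south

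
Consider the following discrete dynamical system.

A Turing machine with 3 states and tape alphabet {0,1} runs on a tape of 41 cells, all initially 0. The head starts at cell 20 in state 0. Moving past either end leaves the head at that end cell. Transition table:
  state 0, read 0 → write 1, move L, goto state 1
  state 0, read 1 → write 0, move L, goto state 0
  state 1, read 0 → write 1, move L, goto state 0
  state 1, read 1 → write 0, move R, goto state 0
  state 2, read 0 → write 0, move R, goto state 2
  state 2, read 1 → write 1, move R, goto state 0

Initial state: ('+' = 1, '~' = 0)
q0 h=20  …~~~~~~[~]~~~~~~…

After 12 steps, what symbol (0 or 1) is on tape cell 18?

1

step 0: q0 h=20  …~~~~~~[~]~~~~~~…
step 1: q1 h=19  …~~~~~~[~]+~~~~~…
step 2: q0 h=18  …~~~~~~[~]++~~~~…
step 3: q1 h=17  …~~~~~~[~]+++~~~…
step 4: q0 h=16  …~~~~~~[~]++++~~…
step 5: q1 h=15  …~~~~~~[~]+++++~…
step 6: q0 h=14  …~~~~~~[~]++++++…
step 7: q1 h=13  …~~~~~~[~]++++++…
step 8: q0 h=12  …~~~~~~[~]++++++…
step 9: q1 h=11  …~~~~~~[~]++++++…
step 10: q0 h=10  …~~~~~~[~]++++++…
step 11: q1 h= 9  …~~~~~~[~]++++++…
step 12: q0 h= 8  …~~~~~~[~]++++++…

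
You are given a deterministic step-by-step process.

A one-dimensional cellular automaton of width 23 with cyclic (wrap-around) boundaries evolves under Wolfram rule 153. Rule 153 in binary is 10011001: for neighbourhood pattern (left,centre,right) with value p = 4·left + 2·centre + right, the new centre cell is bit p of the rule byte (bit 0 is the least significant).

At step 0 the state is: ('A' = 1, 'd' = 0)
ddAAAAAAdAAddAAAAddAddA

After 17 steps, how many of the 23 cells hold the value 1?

7

[0] ddAAAAAAdAAddAAAAddAddA
[1] AdAAAAAddAdAdAAAdAddAdd
[2] ddAAAAdAdddddAAdddAddAd
[3] AdAAAdddAAAAdAdAAddAddA
[4] ddAAdAAdAAAddddAdAddAdA
[5] AdAddAddAAdAAAddddAdddd
[6] dddAddAdAddAAdAAAddAAAd
[7] AAddAddddAdAddAAdAdAAdA
[8] AdAddAAAddddAdAddddAddA
[9] dddAdAAdAAAddddAAAddAdA
[10] AAdddAddAAdAAAdAAdAdddd
[11] AdAAddAdAddAAddAdddAAAd
[12] ddAdAddddAdAdAddAAdAAdd
[13] AddddAAAddddddAdAddAdAA
[14] dAAAdAAdAAAAAddddAdddAA
[15] dAAddAddAAAAdAAAddAAdAd
[16] dAdAddAdAAAddAAdAdAdddA
[17] ddddAdddAAdAdAdddddAAdd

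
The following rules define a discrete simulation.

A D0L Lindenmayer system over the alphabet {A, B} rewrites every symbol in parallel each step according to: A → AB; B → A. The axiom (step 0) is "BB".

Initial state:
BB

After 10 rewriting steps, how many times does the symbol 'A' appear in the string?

step 0: BB
step 1: AA
step 2: ABAB
step 3: ABAABA
step 4: ABAABABAAB
step 5: ABAABABAABAABABA
step 6: ABAABABAABAABABAABABAABAAB
step 7: ABAABABAABAABABAABABAABAABABAABAABABAABABA
step 8: ABAABABAABAABABAABABAABAABABAABAABABAABABAABAABABAABABAABAABABAABAAB
step 9: ABAABABAABAABABAABABAABAABABAABAABABAABABAABAABABAABABAABAABABAABAABABAABABAABAABABAABAABABAABABAABAABABAABABA
step 10: ABAABABAABAABABAABABAABAABABAABAABABAABABAABAABABAABABAABA…AABABAABABAABAABABAABABAABAABABAABAABABAABABAABAABABAABAAB  (len 178)

110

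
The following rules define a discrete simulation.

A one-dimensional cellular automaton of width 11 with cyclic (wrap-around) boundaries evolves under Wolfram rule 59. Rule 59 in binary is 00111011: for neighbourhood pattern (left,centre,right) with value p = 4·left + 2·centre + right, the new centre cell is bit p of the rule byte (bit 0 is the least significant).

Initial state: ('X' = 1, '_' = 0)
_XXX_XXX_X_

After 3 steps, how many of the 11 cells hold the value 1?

7

[0] _XXX_XXX_X_
[1] XX__XX__X_X
[2] __XXX_XX_XX
[3] XXX__XX_XX_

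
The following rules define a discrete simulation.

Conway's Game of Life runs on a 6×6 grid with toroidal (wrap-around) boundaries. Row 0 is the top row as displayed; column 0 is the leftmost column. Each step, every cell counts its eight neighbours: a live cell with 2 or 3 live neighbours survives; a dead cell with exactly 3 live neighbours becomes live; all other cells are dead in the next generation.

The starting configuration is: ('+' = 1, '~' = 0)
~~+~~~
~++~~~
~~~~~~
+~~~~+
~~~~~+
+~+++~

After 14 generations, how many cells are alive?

6

0) ~~+~~~
~++~~~
~~~~~~
+~~~~+
~~~~~+
+~+++~
1) ~~~~~~
~++~~~
++~~~~
+~~~~+
~+~+~~
~+++++
2) +~~~+~
+++~~~
~~+~~+
~~+~~+
~+~+~~
++~++~
3) ~~~~+~
+~++~~
~~++~+
+++++~
~+~+~+
++~++~
4) +~~~+~
~++~~+
~~~~~+
~~~~~~
~~~~~~
++~+~~
5) ~~~++~
~+~~++
+~~~~~
~~~~~~
~~~~~~
++~~~+
6) ~+++~~
+~~+++
+~~~~+
~~~~~~
+~~~~~
+~~~++
7) ~++~~~
~~~+~~
+~~~~~
+~~~~+
+~~~~~
+~++++
8) ++~~~+
~++~~~
+~~~~+
++~~~+
~~~+~~
+~++++
9) ~~~~~~
~~+~~~
~~+~~+
~+~~++
~~~+~~
~~++~~
10) ~~++~~
~~~~~~
++++++
+~++++
~~~+~~
~~++~~
11) ~~++~~
+~~~~+
~~~~~~
~~~~~~
~+~~~+
~~~~+~
12) ~~~+++
~~~~~~
~~~~~~
~~~~~~
~~~~~~
~~+++~
13) ~~+~~+
~~~~+~
~~~~~~
~~~~~~
~~~+~~
~~+~~+
14) ~~~+++
~~~~~~
~~~~~~
~~~~~~
~~~~~~
~~+++~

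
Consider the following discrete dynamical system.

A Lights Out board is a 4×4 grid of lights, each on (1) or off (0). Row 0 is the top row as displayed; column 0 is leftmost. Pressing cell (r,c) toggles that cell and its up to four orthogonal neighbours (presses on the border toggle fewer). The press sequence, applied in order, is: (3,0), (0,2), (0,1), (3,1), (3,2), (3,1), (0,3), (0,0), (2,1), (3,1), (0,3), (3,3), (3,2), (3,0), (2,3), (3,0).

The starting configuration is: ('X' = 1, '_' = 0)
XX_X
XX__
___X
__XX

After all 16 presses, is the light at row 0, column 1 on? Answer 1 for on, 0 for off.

0

[0] XX_X
XX__
___X
__XX
[1] XX_X
XX__
X__X
XXXX
[2] X_X_
XXX_
X__X
XXXX
[3] _X__
X_X_
X__X
XXXX
[4] _X__
X_X_
XX_X
___X
[5] _X__
X_X_
XXXX
_XX_
[6] _X__
X_X_
X_XX
X___
[7] _XXX
X_XX
X_XX
X___
[8] X_XX
__XX
X_XX
X___
[9] X_XX
_XXX
_X_X
XX__
[10] X_XX
_XXX
___X
__X_
[11] X___
_XX_
___X
__X_
[12] X___
_XX_
____
___X
[13] X___
_XX_
__X_
_XX_
[14] X___
_XX_
X_X_
X_X_
[15] X___
_XXX
X__X
X_XX
[16] X___
_XXX
___X
_XXX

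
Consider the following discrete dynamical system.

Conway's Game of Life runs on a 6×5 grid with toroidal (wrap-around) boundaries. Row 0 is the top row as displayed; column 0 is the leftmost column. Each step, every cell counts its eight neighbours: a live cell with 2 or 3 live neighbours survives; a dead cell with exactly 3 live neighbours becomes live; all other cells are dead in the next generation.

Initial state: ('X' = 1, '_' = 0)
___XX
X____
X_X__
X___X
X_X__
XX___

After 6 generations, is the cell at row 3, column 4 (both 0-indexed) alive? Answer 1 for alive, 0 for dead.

gen 0: ___XX
X____
X_X__
X___X
X_X__
XX___
gen 1: _X__X
XX_X_
X____
X__XX
_____
XXXX_
gen 2: _____
_XX__
__XX_
X___X
_____
XXXXX
gen 3: ____X
_XXX_
X_XXX
___XX
__X__
XXXXX
gen 4: _____
_X___
X____
XX___
_____
XXX_X
gen 5: __X__
_____
X____
XX___
__X_X
XX___
gen 6: _X___
_____
XX___
XX__X
__X_X
XXXX_

1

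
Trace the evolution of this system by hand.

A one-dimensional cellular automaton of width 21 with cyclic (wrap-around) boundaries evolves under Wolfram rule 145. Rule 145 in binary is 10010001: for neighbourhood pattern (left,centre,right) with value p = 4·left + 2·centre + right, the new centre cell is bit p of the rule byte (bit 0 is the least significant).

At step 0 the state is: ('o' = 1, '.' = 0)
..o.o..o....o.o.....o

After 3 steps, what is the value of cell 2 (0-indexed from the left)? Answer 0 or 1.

k=0  ..o.o..o....o.o.....o
k=1  o....o..ooo....oooo..
k=2  .ooo..o..o.ooo..oo.o.
k=3  ..o.o..o....o.o.....o

1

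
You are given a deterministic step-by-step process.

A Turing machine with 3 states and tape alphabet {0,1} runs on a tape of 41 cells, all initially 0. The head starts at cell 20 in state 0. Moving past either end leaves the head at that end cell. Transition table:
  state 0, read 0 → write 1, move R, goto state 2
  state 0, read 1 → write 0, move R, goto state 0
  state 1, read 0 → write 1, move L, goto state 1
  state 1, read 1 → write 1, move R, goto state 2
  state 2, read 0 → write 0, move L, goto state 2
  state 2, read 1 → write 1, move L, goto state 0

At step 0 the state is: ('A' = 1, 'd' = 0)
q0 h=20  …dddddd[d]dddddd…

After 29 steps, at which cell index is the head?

25

step 0: q0 h=20  …dddddd[d]dddddd…
step 1: q2 h=21  …dddddA[d]dddddd…
step 2: q2 h=20  …dddddd[A]dddddd…
step 3: q0 h=19  …dddddd[d]Addddd…
step 4: q2 h=20  …dddddA[A]dddddd…
step 5: q0 h=19  …dddddd[A]Addddd…
step 6: q0 h=20  …dddddd[A]dddddd…
step 7: q0 h=21  …dddddd[d]dddddd…
step 8: q2 h=22  …dddddA[d]dddddd…
step 9: q2 h=21  …dddddd[A]dddddd…
step 10: q0 h=20  …dddddd[d]Addddd…
step 11: q2 h=21  …dddddA[A]dddddd…
step 12: q0 h=20  …dddddd[A]Addddd…
step 13: q0 h=21  …dddddd[A]dddddd…
step 14: q0 h=22  …dddddd[d]dddddd…
step 15: q2 h=23  …dddddA[d]dddddd…
step 16: q2 h=22  …dddddd[A]dddddd…
step 17: q0 h=21  …dddddd[d]Addddd…
step 18: q2 h=22  …dddddA[A]dddddd…
step 19: q0 h=21  …dddddd[A]Addddd…
step 20: q0 h=22  …dddddd[A]dddddd…
step 21: q0 h=23  …dddddd[d]dddddd…
step 22: q2 h=24  …dddddA[d]dddddd…
step 23: q2 h=23  …dddddd[A]dddddd…
step 24: q0 h=22  …dddddd[d]Addddd…
step 25: q2 h=23  …dddddA[A]dddddd…
step 26: q0 h=22  …dddddd[A]Addddd…
step 27: q0 h=23  …dddddd[A]dddddd…
step 28: q0 h=24  …dddddd[d]dddddd…
step 29: q2 h=25  …dddddA[d]dddddd…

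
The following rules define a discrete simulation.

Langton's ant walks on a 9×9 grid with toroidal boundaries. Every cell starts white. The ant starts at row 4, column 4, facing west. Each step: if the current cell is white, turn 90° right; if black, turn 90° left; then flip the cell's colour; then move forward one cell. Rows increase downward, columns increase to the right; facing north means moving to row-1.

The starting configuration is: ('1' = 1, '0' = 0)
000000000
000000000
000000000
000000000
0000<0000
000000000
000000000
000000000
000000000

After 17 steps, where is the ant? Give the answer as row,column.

step 0: 000000000
000000000
000000000
000000000
0000<0000
000000000
000000000
000000000
000000000
step 1: 000000000
000000000
000000000
0000^0000
000010000
000000000
000000000
000000000
000000000
step 2: 000000000
000000000
000000000
00001>000
000010000
000000000
000000000
000000000
000000000
step 3: 000000000
000000000
000000000
000011000
00001v000
000000000
000000000
000000000
000000000
step 4: 000000000
000000000
000000000
000011000
0000<1000
000000000
000000000
000000000
000000000
step 5: 000000000
000000000
000000000
000011000
000001000
0000v0000
000000000
000000000
000000000
step 6: 000000000
000000000
000000000
000011000
000001000
000<10000
000000000
000000000
000000000
step 7: 000000000
000000000
000000000
000011000
000^01000
000110000
000000000
000000000
000000000
step 8: 000000000
000000000
000000000
000011000
0001>1000
000110000
000000000
000000000
000000000
step 9: 000000000
000000000
000000000
000011000
000111000
0001v0000
000000000
000000000
000000000
step 10: 000000000
000000000
000000000
000011000
000111000
00010>000
000000000
000000000
000000000
step 11: 000000000
000000000
000000000
000011000
000111000
000101000
00000v000
000000000
000000000
step 12: 000000000
000000000
000000000
000011000
000111000
000101000
0000<1000
000000000
000000000
step 13: 000000000
000000000
000000000
000011000
000111000
0001^1000
000011000
000000000
000000000
step 14: 000000000
000000000
000000000
000011000
000111000
00011>000
000011000
000000000
000000000
step 15: 000000000
000000000
000000000
000011000
00011^000
000110000
000011000
000000000
000000000
step 16: 000000000
000000000
000000000
000011000
0001<0000
000110000
000011000
000000000
000000000
step 17: 000000000
000000000
000000000
000011000
000100000
0001v0000
000011000
000000000
000000000

5,4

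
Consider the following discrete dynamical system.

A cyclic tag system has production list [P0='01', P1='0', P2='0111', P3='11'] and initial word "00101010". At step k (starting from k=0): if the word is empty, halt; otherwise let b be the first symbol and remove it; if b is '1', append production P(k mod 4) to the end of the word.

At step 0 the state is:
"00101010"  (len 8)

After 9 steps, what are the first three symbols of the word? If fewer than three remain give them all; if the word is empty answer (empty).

111

step 0: "00101010"  (len 8)
step 1: "0101010"  (len 7)
step 2: "101010"  (len 6)
step 3: "010100111"  (len 9)
step 4: "10100111"  (len 8)
step 5: "010011101"  (len 9)
step 6: "10011101"  (len 8)
step 7: "00111010111"  (len 11)
step 8: "0111010111"  (len 10)
step 9: "111010111"  (len 9)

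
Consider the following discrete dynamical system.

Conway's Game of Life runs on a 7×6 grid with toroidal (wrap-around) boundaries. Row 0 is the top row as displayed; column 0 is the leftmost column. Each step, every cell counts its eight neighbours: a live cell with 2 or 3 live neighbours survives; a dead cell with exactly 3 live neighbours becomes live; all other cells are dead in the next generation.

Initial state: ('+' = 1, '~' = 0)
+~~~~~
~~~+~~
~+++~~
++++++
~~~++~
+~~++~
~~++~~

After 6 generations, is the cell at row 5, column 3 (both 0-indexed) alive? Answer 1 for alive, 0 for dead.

step 0: +~~~~~
~~~+~~
~+++~~
++++++
~~~++~
+~~++~
~~++~~
step 1: ~~++~~
~+~+~~
~~~~~+
+~~~~+
~~~~~~
~~~~~+
~+++++
step 2: +~~~~~
~~~++~
~~~~++
+~~~~+
+~~~~+
+~++~+
++~~~+
step 3: ++~~+~
~~~++~
+~~+~~
~~~~~~
~~~~~~
~~+~~~
~~+~+~
step 4: ~++~+~
+++++~
~~~++~
~~~~~~
~~~~~~
~~~+~~
~~+~~+
step 5: ~~~~+~
+~~~~~
~+~~++
~~~~~~
~~~~~~
~~~~~~
~++~+~
step 6: ~+~+~+
+~~~+~
+~~~~+
~~~~~~
~~~~~~
~~~~~~
~~~+~~

0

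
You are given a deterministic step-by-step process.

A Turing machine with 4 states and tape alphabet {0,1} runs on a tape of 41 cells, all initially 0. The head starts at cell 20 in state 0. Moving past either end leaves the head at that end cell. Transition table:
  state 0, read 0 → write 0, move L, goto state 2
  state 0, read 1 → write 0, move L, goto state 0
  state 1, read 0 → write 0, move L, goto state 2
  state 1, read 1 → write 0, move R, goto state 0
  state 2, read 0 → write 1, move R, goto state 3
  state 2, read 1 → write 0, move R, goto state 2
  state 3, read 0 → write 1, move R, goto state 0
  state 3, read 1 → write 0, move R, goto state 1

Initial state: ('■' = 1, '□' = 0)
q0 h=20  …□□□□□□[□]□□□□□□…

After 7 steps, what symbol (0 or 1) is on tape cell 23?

t=0: q0 h=20  …□□□□□□[□]□□□□□□…
t=1: q2 h=19  …□□□□□□[□]□□□□□□…
t=2: q3 h=20  …□□□□□■[□]□□□□□□…
t=3: q0 h=21  …□□□□■■[□]□□□□□□…
t=4: q2 h=20  …□□□□□■[■]□□□□□□…
t=5: q2 h=21  …□□□□■□[□]□□□□□□…
t=6: q3 h=22  …□□□■□■[□]□□□□□□…
t=7: q0 h=23  …□□■□■■[□]□□□□□□…

0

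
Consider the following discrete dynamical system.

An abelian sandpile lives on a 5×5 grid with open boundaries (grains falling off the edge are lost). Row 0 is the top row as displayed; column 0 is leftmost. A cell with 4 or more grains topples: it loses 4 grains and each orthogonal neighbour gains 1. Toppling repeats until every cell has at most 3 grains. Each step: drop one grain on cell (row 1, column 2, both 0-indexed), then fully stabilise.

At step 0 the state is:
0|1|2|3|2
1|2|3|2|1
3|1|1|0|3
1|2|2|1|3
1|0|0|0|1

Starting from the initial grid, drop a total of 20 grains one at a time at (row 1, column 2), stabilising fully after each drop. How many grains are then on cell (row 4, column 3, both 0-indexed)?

gen 0: 0|1|2|3|2
1|2|3|2|1
3|1|1|0|3
1|2|2|1|3
1|0|0|0|1
gen 1: 0|1|3|3|2
1|3|0|3|1
3|1|2|0|3
1|2|2|1|3
1|0|0|0|1
gen 2: 0|1|3|3|2
1|3|1|3|1
3|1|2|0|3
1|2|2|1|3
1|0|0|0|1
gen 3: 0|1|3|3|2
1|3|2|3|1
3|1|2|0|3
1|2|2|1|3
1|0|0|0|1
gen 4: 0|1|3|3|2
1|3|3|3|1
3|1|2|0|3
1|2|2|1|3
1|0|0|0|1
gen 5: 0|3|1|1|3
2|0|3|1|2
3|2|3|1|3
1|2|2|1|3
1|0|0|0|1
gen 6: 0|3|2|1|3
2|1|1|2|2
3|3|0|2|3
1|2|3|1|3
1|0|0|0|1
gen 7: 0|3|2|1|3
2|1|2|2|2
3|3|0|2|3
1|2|3|1|3
1|0|0|0|1
gen 8: 0|3|2|1|3
2|1|3|2|2
3|3|0|2|3
1|2|3|1|3
1|0|0|0|1
gen 9: 0|3|3|1|3
2|2|0|3|2
3|3|1|2|3
1|2|3|1|3
1|0|0|0|1
gen 10: 0|3|3|1|3
2|2|1|3|2
3|3|1|2|3
1|2|3|1|3
1|0|0|0|1
gen 11: 0|3|3|1|3
2|2|2|3|2
3|3|1|2|3
1|2|3|1|3
1|0|0|0|1
gen 12: 0|3|3|1|3
2|2|3|3|2
3|3|1|2|3
1|2|3|1|3
1|0|0|0|1
gen 13: 2|1|1|3|3
0|2|3|0|3
1|1|3|3|3
2|3|3|1|3
1|0|0|0|1
gen 14: 2|1|3|1|1
0|3|2|0|2
1|3|2|3|2
3|0|2|0|1
1|1|1|1|2
gen 15: 2|1|3|1|1
0|3|3|0|2
1|3|2|3|2
3|0|2|0|1
1|1|1|1|2
gen 16: 2|3|0|2|1
1|1|3|2|2
2|1|1|0|3
3|1|3|1|1
1|1|1|1|2
gen 17: 2|3|1|2|1
1|2|0|3|2
2|1|2|0|3
3|1|3|1|1
1|1|1|1|2
gen 18: 2|3|1|2|1
1|2|1|3|2
2|1|2|0|3
3|1|3|1|1
1|1|1|1|2
gen 19: 2|3|1|2|1
1|2|2|3|2
2|1|2|0|3
3|1|3|1|1
1|1|1|1|2
gen 20: 2|3|1|2|1
1|2|3|3|2
2|1|2|0|3
3|1|3|1|1
1|1|1|1|2

1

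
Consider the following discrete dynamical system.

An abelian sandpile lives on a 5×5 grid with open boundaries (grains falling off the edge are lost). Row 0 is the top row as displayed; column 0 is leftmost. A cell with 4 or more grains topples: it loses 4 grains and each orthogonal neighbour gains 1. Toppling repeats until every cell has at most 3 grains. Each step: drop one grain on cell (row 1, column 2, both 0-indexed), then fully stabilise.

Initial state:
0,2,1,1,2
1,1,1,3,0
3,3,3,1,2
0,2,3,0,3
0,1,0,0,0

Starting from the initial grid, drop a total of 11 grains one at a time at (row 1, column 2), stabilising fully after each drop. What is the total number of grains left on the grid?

39

k=0  0,2,1,1,2
1,1,1,3,0
3,3,3,1,2
0,2,3,0,3
0,1,0,0,0
k=1  0,2,1,1,2
1,1,2,3,0
3,3,3,1,2
0,2,3,0,3
0,1,0,0,0
k=2  0,2,1,1,2
1,1,3,3,0
3,3,3,1,2
0,2,3,0,3
0,1,0,0,0
k=3  0,2,2,2,2
2,3,2,0,1
0,2,2,3,2
2,0,1,1,3
0,2,1,0,0
k=4  0,2,2,2,2
2,3,3,0,1
0,2,2,3,2
2,0,1,1,3
0,2,1,0,0
k=5  0,3,3,2,2
3,0,1,1,1
0,3,3,3,2
2,0,1,1,3
0,2,1,0,0
k=6  0,3,3,2,2
3,0,2,1,1
0,3,3,3,2
2,0,1,1,3
0,2,1,0,0
k=7  0,3,3,2,2
3,0,3,1,1
0,3,3,3,2
2,0,1,1,3
0,2,1,0,0
k=8  1,0,1,3,2
3,3,2,3,1
1,0,2,0,3
2,1,2,2,3
0,2,1,0,0
k=9  1,0,1,3,2
3,3,3,3,1
1,0,2,0,3
2,1,2,2,3
0,2,1,0,0
k=10  2,1,3,0,3
0,1,2,1,2
2,1,3,1,3
2,1,2,2,3
0,2,1,0,0
k=11  2,1,3,0,3
0,1,3,1,2
2,1,3,1,3
2,1,2,2,3
0,2,1,0,0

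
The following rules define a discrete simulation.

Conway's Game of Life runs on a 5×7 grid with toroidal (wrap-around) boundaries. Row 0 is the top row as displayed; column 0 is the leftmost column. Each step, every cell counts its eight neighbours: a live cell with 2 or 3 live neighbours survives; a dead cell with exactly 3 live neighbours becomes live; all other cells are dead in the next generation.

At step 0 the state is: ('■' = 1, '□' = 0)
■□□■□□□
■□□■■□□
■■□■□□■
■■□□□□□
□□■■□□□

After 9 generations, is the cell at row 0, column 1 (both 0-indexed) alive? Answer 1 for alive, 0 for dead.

0) ■□□■□□□
■□□■■□□
■■□■□□■
■■□□□□□
□□■■□□□
1) □■□□□□□
□□□■■□□
□□□■■□■
□□□■□□■
■□■■□□□
2) □■□□■□□
□□■■■■□
□□■□□□□
■□□□□■■
■■■■□□□
3) ■□□□□■□
□■■□■■□
□■■□□□□
■□□■□□■
□□■■■■□
4) □□□□□□□
■□■■■■■
□□□□■■■
■□□□□■■
■■■■□■□
5) □□□□□□□
■□□■□□□
□■□□□□□
□□■■□□□
■■■□■■□
6) ■□■■■□■
□□□□□□□
□■□■□□□
■□□■■□□
□■■□■□□
7) ■□■□■■□
■■□□■□□
□□■■■□□
■□□□■□□
□□□□□□■
8) ■□□■■■□
■□□□□□■
■□■□■■□
□□□□■■□
■■□■■□■
9) □□■■□□□
■□□□□□□
■■□■■□□
□□■□□□□
■■■□□□□

0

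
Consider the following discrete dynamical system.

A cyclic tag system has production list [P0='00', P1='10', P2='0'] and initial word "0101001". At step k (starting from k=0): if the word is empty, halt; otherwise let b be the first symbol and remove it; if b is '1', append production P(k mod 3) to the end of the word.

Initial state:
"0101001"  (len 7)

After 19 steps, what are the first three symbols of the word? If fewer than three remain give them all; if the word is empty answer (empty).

(empty)

gen 0: "0101001"  (len 7)
gen 1: "101001"  (len 6)
gen 2: "0100110"  (len 7)
gen 3: "100110"  (len 6)
gen 4: "0011000"  (len 7)
gen 5: "011000"  (len 6)
gen 6: "11000"  (len 5)
gen 7: "100000"  (len 6)
gen 8: "0000010"  (len 7)
gen 9: "000010"  (len 6)
gen 10: "00010"  (len 5)
gen 11: "0010"  (len 4)
gen 12: "010"  (len 3)
gen 13: "10"  (len 2)
gen 14: "010"  (len 3)
gen 15: "10"  (len 2)
gen 16: "000"  (len 3)
gen 17: "00"  (len 2)
gen 18: "0"  (len 1)
gen 19: (halted — word empty)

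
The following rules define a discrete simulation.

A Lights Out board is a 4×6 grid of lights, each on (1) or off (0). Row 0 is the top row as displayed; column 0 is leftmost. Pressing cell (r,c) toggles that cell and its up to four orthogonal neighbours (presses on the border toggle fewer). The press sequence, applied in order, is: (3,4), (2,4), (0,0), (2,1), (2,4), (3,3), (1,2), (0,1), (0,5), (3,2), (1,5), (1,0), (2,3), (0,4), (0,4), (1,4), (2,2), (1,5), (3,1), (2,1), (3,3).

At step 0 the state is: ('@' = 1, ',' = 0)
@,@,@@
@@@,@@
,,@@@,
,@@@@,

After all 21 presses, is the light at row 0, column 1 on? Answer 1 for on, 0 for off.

0

t=0: @,@,@@
@@@,@@
,,@@@,
,@@@@,
t=1: @,@,@@
@@@,@@
,,@@,,
,@@,,@
t=2: @,@,@@
@@@,,@
,,@,@@
,@@,@@
t=3: ,@@,@@
,@@,,@
,,@,@@
,@@,@@
t=4: ,@@,@@
,,@,,@
@@,,@@
,,@,@@
t=5: ,@@,@@
,,@,@@
@@,@,,
,,@,,@
t=6: ,@@,@@
,,@,@@
@@,,,,
,,,@@@
t=7: ,@,,@@
,@,@@@
@@@,,,
,,,@@@
t=8: @,@,@@
,,,@@@
@@@,,,
,,,@@@
t=9: @,@,,,
,,,@@,
@@@,,,
,,,@@@
t=10: @,@,,,
,,,@@,
@@,,,,
,@@,@@
t=11: @,@,,@
,,,@,@
@@,,,@
,@@,@@
t=12: ,,@,,@
@@,@,@
,@,,,@
,@@,@@
t=13: ,,@,,@
@@,,,@
,@@@@@
,@@@@@
t=14: ,,@@@,
@@,,@@
,@@@@@
,@@@@@
t=15: ,,@,,@
@@,,,@
,@@@@@
,@@@@@
t=16: ,,@,@@
@@,@@,
,@@@,@
,@@@@@
t=17: ,,@,@@
@@@@@,
,,,,,@
,@,@@@
t=18: ,,@,@,
@@@@,@
,,,,,,
,@,@@@
t=19: ,,@,@,
@@@@,@
,@,,,,
@,@@@@
t=20: ,,@,@,
@,@@,@
@,@,,,
@@@@@@
t=21: ,,@,@,
@,@@,@
@,@@,,
@@,,,@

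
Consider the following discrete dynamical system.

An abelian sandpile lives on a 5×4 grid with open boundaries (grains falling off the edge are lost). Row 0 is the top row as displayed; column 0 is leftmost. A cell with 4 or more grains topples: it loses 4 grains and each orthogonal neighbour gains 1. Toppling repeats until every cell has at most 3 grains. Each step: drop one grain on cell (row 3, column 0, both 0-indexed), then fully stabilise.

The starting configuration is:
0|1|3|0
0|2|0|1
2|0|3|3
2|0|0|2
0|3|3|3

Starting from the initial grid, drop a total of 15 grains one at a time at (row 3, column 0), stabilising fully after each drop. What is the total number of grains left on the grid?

k=0  0|1|3|0
0|2|0|1
2|0|3|3
2|0|0|2
0|3|3|3
k=1  0|1|3|0
0|2|0|1
2|0|3|3
3|0|0|2
0|3|3|3
k=2  0|1|3|0
0|2|0|1
3|0|3|3
0|1|0|2
1|3|3|3
k=3  0|1|3|0
0|2|0|1
3|0|3|3
1|1|0|2
1|3|3|3
k=4  0|1|3|0
0|2|0|1
3|0|3|3
2|1|0|2
1|3|3|3
k=5  0|1|3|0
0|2|0|1
3|0|3|3
3|1|0|2
1|3|3|3
k=6  0|1|3|0
1|2|0|1
0|1|3|3
1|2|0|2
2|3|3|3
k=7  0|1|3|0
1|2|0|1
0|1|3|3
2|2|0|2
2|3|3|3
k=8  0|1|3|0
1|2|0|1
0|1|3|3
3|2|0|2
2|3|3|3
k=9  0|1|3|0
1|2|0|1
1|1|3|3
0|3|0|2
3|3|3|3
k=10  0|1|3|0
1|2|0|1
1|1|3|3
1|3|0|2
3|3|3|3
k=11  0|1|3|0
1|2|0|1
1|1|3|3
2|3|0|2
3|3|3|3
k=12  0|1|3|0
1|2|0|1
1|1|3|3
3|3|0|2
3|3|3|3
k=13  0|1|3|0
1|2|0|1
2|2|3|3
2|1|2|3
1|2|1|0
k=14  0|1|3|0
1|2|0|1
2|2|3|3
3|1|2|3
1|2|1|0
k=15  0|1|3|0
1|2|0|1
3|2|3|3
0|2|2|3
2|2|1|0

31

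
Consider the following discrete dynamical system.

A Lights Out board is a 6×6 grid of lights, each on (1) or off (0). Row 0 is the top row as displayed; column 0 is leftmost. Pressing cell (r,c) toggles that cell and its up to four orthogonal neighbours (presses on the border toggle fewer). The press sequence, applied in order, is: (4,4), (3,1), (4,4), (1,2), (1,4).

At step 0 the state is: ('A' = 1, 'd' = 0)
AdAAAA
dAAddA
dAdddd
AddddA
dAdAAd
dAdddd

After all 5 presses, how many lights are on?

[0] AdAAAA
dAAddA
dAdddd
AddddA
dAdAAd
dAdddd
[1] AdAAAA
dAAddA
dAdddd
AdddAA
dAdddA
dAddAd
[2] AdAAAA
dAAddA
dddddd
dAAdAA
dddddA
dAddAd
[3] AdAAAA
dAAddA
dddddd
dAAddA
dddAAd
dAdddd
[4] AddAAA
dddAdA
ddAddd
dAAddA
dddAAd
dAdddd
[5] AddAdA
ddddAd
ddAdAd
dAAddA
dddAAd
dAdddd

12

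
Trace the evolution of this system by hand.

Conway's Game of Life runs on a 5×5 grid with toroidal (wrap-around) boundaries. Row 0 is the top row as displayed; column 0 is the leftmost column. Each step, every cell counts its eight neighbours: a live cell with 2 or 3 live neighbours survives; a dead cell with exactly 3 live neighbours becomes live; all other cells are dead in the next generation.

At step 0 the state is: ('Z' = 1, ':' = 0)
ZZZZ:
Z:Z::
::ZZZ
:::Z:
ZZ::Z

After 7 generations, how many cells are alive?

6

step 0: ZZZZ:
Z:Z::
::ZZZ
:::Z:
ZZ::Z
step 1: :::Z:
Z::::
:ZZ:Z
:Z:::
:::::
step 2: :::::
ZZZZZ
:ZZ::
ZZZ::
:::::
step 3: ZZZZZ
Z::ZZ
:::::
Z:Z::
:Z:::
step 4: :::::
:::::
ZZ:Z:
:Z:::
:::::
step 5: :::::
:::::
ZZZ::
ZZZ::
:::::
step 6: :::::
:Z:::
Z:Z::
Z:Z::
:Z:::
step 7: :::::
:Z:::
Z:Z::
Z:Z::
:Z:::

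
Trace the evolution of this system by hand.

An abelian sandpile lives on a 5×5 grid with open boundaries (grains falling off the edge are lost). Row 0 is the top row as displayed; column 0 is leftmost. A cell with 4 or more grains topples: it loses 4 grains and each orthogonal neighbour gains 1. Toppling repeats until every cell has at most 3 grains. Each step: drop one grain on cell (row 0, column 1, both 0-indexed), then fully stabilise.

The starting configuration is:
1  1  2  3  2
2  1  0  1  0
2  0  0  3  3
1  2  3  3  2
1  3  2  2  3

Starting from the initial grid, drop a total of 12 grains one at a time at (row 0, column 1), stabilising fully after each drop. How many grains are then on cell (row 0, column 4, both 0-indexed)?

0) 1  1  2  3  2
2  1  0  1  0
2  0  0  3  3
1  2  3  3  2
1  3  2  2  3
1) 1  2  2  3  2
2  1  0  1  0
2  0  0  3  3
1  2  3  3  2
1  3  2  2  3
2) 1  3  2  3  2
2  1  0  1  0
2  0  0  3  3
1  2  3  3  2
1  3  2  2  3
3) 2  0  3  3  2
2  2  0  1  0
2  0  0  3  3
1  2  3  3  2
1  3  2  2  3
4) 2  1  3  3  2
2  2  0  1  0
2  0  0  3  3
1  2  3  3  2
1  3  2  2  3
5) 2  2  3  3  2
2  2  0  1  0
2  0  0  3  3
1  2  3  3  2
1  3  2  2  3
6) 2  3  3  3  2
2  2  0  1  0
2  0  0  3  3
1  2  3  3  2
1  3  2  2  3
7) 3  1  1  0  3
2  3  1  2  0
2  0  0  3  3
1  2  3  3  2
1  3  2  2  3
8) 3  2  1  0  3
2  3  1  2  0
2  0  0  3  3
1  2  3  3  2
1  3  2  2  3
9) 3  3  1  0  3
2  3  1  2  0
2  0  0  3  3
1  2  3  3  2
1  3  2  2  3
10) 1  2  2  0  3
0  1  2  2  0
3  1  0  3  3
1  2  3  3  2
1  3  2  2  3
11) 1  3  2  0  3
0  1  2  2  0
3  1  0  3  3
1  2  3  3  2
1  3  2  2  3
12) 2  0  3  0  3
0  2  2  2  0
3  1  0  3  3
1  2  3  3  2
1  3  2  2  3

3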